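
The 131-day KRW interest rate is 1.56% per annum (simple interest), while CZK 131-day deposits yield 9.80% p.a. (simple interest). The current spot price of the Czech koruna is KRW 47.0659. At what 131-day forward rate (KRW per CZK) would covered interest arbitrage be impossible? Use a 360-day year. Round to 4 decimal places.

45.7032

T = 131/360 years.
KRW accumulates by 1 + 0.0156×131/360 = 1.00567667.
CZK growth factor: 1 + 0.0980×131/360 = 1.03566111.
Forward (KRW per CZK) = 47.0659 × 1.00567667 / 1.03566111 = 45.703249.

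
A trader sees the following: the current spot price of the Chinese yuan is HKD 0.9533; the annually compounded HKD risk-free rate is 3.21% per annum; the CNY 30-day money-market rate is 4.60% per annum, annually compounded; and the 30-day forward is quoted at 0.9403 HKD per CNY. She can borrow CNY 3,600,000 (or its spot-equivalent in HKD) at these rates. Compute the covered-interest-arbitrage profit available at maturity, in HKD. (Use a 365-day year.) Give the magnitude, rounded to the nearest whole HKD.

T = 30/365 years.
Invest the CNY and cover forward: 3,600,000 × 1.003703281 × 0.9403 = HKD 3,397,615.90.
Convert at spot and invest in HKD: 3,600,000 × 0.9533 × 1.00260027 = HKD 3,440,803.81.
The quoted forward undervalues CNY, so borrow CNY, convert to HKD at spot, deposit the HKD at 3.21%, and buy CNY forward at 0.9403 to cover the loan.
Profit = 3,440,803.81 − 3,397,615.90 = HKD 43,188.

HKD 43,188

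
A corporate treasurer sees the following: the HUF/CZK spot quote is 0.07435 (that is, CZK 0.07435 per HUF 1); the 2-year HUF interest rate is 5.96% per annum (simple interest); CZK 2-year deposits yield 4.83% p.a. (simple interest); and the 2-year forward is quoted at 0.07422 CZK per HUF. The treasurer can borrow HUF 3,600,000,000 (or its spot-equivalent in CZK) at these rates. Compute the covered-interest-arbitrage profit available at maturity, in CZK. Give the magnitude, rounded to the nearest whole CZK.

CZK 5,525,330

T = 2 years.
Route A — deposit HUF, sell forward: 3,600,000,000 × 1.119200 × 0.07422 = CZK 299,041,286.40.
Route B — convert at spot, deposit CZK: 3,600,000,000 × 0.07435 × 1.096600 = CZK 293,515,956.00.
The quoted forward overvalues HUF, so borrow CZK, buy HUF at spot, deposit the HUF at 5.96%, and sell the proceeds forward at 0.07422.
The gap between the two covered legs is CZK 5,525,330.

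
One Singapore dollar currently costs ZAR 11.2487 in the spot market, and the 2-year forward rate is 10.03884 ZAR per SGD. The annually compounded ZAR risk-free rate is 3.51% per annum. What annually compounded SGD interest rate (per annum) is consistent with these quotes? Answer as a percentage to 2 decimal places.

9.57%

T = 2 years.
By CIP, F/S equals the ZAR-to-SGD growth ratio: 10.03884/11.2487 = 0.8924445.
The ZAR side grows by (1 + 0.0351)^2 = 1.071432.
So the SGD growth factor = 1.2005587.
r = 1.2005587^(1/2) − 1 = 0.095700 → 9.57%.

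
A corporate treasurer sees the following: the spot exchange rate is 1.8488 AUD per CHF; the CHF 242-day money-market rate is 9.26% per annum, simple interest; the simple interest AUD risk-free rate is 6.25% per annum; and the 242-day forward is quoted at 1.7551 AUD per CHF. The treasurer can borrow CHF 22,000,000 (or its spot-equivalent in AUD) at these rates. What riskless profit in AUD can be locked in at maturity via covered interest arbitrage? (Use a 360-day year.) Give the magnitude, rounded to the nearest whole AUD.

AUD 1,366,732

T = 242/360 years.
Keep in CHF, deliver into the forward: 22,000,000·1.0622477778·1.7551 = AUD 41,015,723.65.
Swap to AUD now, deposit: 22,000,000·1.8488·1.0420138889 = AUD 42,382,456.11.
The quoted forward undervalues CHF, so borrow CHF, convert to AUD at spot, deposit the AUD at 6.25%, and buy CHF forward at 1.7551 to cover the loan.
Profit = 42,382,456.11 − 41,015,723.65 = AUD 1,366,732.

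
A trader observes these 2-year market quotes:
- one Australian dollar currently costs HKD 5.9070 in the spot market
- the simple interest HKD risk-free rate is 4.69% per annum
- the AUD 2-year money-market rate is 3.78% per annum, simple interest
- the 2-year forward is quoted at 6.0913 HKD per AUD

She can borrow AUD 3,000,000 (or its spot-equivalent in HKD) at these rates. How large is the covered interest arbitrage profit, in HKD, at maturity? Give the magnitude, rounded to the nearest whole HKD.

T = 2 years.
Keep in AUD, deliver into the forward: 3,000,000·1.075600·6.0913 = HKD 19,655,406.84.
Swap to HKD now, deposit: 3,000,000·5.9070·1.093800 = HKD 19,383,229.80.
The quoted forward overvalues AUD, so borrow HKD, buy AUD at spot, deposit the AUD at 3.78%, and sell the proceeds forward at 6.0913.
Profit = 19,655,406.84 − 19,383,229.80 = HKD 272,177.

HKD 272,177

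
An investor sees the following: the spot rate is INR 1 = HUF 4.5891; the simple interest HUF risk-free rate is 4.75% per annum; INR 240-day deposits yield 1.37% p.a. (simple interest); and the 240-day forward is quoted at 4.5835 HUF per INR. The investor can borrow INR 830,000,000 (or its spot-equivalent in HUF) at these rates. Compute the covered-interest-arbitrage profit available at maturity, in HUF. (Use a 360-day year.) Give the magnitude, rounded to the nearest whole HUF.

HUF 90,518,859

T = 240/360 years.
Route A — deposit INR, sell forward: 830,000,000 × 1.009133333333 × 4.5835 = HUF 3,839,050,985.67.
Route B — convert at spot, deposit HUF: 830,000,000 × 4.5891 × 1.031666666667 = HUF 3,929,569,845.00.
The quoted forward undervalues INR, so borrow INR, convert to HUF at spot, deposit the HUF at 4.75%, and buy INR forward at 4.5835 to cover the loan.
Profit = 3,929,569,845.00 − 3,839,050,985.67 = HUF 90,518,859.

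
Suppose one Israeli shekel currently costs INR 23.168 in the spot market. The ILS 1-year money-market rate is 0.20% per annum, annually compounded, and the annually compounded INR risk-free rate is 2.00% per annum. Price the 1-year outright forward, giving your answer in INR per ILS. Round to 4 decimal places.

T = 1 year.
Growth of 1 INR over T: (1 + 0.0200)^1 = 1.020000.
ILS accumulates by (1 + 0.0020)^1 = 1.002000.
CIP: F = S · (grow INR)/(grow ILS) = 23.168 × 1.020000/1.002000 = 23.584192 INR per ILS.

23.5842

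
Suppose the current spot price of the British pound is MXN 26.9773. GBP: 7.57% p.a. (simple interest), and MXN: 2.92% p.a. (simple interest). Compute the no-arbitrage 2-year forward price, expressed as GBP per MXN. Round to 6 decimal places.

T = 2 years.
MXN growth factor: 1 + 0.0292×2 = 1.058400.
GBP growth factor: 1 + 0.0757×2 = 1.151400.
Forward (MXN per GBP) = 26.9773 × 1.058400 / 1.151400 = 24.79831.
Invert for GBP per MXN: 1 / 24.79831 = 0.040325.

0.040325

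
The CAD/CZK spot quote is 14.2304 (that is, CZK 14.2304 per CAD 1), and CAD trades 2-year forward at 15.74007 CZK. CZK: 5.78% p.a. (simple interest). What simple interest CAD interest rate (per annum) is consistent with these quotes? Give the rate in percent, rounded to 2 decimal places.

T = 2 years.
F/S = 15.74007/14.2304 = 1.1060877 = (growth of CZK) / (growth of CAD).
CZK growth factor: 1 + 0.0578×2 = 1.115600.
Hence g_CAD = 1.008600.
(1.008600 − 1)/T = 0.004300, i.e. 0.43%.

0.43%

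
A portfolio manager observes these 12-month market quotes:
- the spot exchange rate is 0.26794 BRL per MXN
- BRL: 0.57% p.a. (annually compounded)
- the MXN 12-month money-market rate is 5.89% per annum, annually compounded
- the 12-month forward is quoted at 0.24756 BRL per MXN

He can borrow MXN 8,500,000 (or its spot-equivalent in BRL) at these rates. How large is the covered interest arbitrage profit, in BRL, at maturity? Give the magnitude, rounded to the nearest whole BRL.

T = 1 year.
Route A — deposit MXN, sell forward: 8,500,000 × 1.058900 × 0.24756 = BRL 2,228,200.91.
Route B — convert at spot, deposit BRL: 8,500,000 × 0.26794 × 1.005700 = BRL 2,290,471.69.
The quoted forward undervalues MXN, so borrow MXN, convert to BRL at spot, deposit the BRL at 0.57%, and buy MXN forward at 0.24756 to cover the loan.
Profit = 2,290,471.69 − 2,228,200.91 = BRL 62,271.

BRL 62,271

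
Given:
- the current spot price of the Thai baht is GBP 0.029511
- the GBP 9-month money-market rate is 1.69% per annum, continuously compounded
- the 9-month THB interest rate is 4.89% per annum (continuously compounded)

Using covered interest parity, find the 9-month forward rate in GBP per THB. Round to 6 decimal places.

T = 9/12 years.
GBP growth factor: e^(0.0169×9/12) = 1.0127557.
THB growth factor: e^(0.0489×9/12) = 1.0373558.
CIP: F = S · (grow GBP)/(grow THB) = 0.029511 × 1.0127557/1.0373558 = 0.02881117 GBP per THB.

0.028811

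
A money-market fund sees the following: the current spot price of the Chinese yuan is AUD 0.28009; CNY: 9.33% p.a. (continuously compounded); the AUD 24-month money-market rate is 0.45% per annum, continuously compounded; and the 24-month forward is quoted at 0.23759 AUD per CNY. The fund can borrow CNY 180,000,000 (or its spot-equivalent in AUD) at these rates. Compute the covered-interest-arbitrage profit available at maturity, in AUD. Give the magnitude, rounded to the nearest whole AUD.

AUD 667,484

T = 2 years.
Route A — deposit CNY, sell forward: 180,000,000 × 1.2051451306 × 0.23759 = AUD 51,539,477.68.
Route B — convert at spot, deposit AUD: 180,000,000 × 0.28009 × 1.0090406218 = AUD 50,871,993.80.
The quoted forward overvalues CNY, so borrow AUD, buy CNY at spot, deposit the CNY at 9.33%, and sell the proceeds forward at 0.23759.
Profit = 51,539,477.68 − 50,871,993.80 = AUD 667,484.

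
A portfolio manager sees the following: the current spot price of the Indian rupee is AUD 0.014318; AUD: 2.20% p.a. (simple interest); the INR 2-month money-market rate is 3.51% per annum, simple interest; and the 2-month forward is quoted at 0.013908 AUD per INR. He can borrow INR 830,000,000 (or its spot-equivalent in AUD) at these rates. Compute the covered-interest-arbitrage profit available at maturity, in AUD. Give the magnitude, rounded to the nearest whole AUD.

AUD 316,344

T = 2/12 years.
Route A — deposit INR, sell forward: 830,000,000 × 1.005850 × 0.013908 = AUD 11,611,170.29.
Route B — convert at spot, deposit AUD: 830,000,000 × 0.014318 × 1.0036666667 = AUD 11,927,514.45.
The quoted forward undervalues INR, so borrow INR, convert to AUD at spot, deposit the AUD at 2.20%, and buy INR forward at 0.013908 to cover the loan.
The gap between the two covered legs is AUD 316,344.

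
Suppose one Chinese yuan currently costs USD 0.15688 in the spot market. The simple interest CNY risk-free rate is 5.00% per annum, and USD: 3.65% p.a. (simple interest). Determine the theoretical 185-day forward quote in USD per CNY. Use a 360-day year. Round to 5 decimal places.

T = 185/360 years.
USD accumulates by 1 + 0.0365×185/360 = 1.0187569.
Growth of 1 CNY over T: 1 + 0.0500×185/360 = 1.0256944.
CIP: F = S · (grow USD)/(grow CNY) = 0.15688 × 1.0187569/1.0256944 = 0.1558189 USD per CNY.

0.15582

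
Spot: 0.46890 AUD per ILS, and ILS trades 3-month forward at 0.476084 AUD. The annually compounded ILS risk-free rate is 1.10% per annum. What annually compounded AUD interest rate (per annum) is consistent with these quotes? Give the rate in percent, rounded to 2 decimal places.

7.44%

T = 3/12 years.
F/S = 0.476084/0.4689 = 1.0153210 = (growth of AUD) / (growth of ILS).
The ILS side grows by (1 + 0.0110)^(3/12) = 1.0027387.
Hence g_AUD = 1.0181017.
Annualise: 1.0181017^(12/3) − 1 = 0.074397 = 7.44%.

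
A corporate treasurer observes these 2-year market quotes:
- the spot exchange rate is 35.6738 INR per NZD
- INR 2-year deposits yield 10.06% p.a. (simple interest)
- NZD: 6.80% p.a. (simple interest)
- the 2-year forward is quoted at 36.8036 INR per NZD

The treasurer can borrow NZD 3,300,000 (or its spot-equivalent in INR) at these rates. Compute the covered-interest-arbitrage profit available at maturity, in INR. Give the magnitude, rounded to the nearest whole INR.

INR 3,440,181

T = 2 years.
Invest the NZD and cover forward: 3,300,000 × 1.136000 × 36.8036 = INR 137,969,335.68.
Convert at spot and invest in INR: 3,300,000 × 35.6738 × 1.201200 = INR 141,409,516.25.
The quoted forward undervalues NZD, so borrow NZD, convert to INR at spot, deposit the INR at 10.06%, and buy NZD forward at 36.8036 to cover the loan.
Arbitrage profit = |137,969,335.68 − 141,409,516.25| = INR 3,440,181.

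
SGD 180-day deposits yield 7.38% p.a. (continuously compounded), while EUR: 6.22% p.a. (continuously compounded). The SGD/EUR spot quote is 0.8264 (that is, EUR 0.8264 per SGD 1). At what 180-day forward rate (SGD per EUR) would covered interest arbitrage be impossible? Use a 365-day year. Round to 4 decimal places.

T = 180/365 years.
Growth of 1 EUR over T: e^(0.0622×180/365) = 1.0311493.
Growth of 1 SGD over T: e^(0.0738×180/365) = 1.0370649.
So F = 0.8264 × 1.0311493 / 1.0370649 = 0.8216861 (EUR/SGD).
Quoted the other way: 1/0.8216861 = 1.2170 SGD per EUR.

1.2170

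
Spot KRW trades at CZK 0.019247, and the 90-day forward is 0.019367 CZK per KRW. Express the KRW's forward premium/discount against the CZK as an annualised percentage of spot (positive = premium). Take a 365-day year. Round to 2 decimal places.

+2.53%

T = 90/365 years.
KRW trades forward at +0.62347% vs spot over the period.
×(1/T) gives 2.53% p.a.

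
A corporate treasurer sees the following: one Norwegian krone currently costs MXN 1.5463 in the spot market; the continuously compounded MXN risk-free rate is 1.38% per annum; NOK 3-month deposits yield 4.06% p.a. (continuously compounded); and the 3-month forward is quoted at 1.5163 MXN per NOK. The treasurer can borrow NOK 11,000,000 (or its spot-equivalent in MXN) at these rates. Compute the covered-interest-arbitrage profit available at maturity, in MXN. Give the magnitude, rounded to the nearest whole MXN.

T = 3/12 years.
Invest the NOK and cover forward: 11,000,000 × 1.010201686 × 1.5163 = MXN 16,849,456.98.
Convert at spot and invest in MXN: 11,000,000 × 1.5463 × 1.0034559581 = MXN 17,068,083.43.
The quoted forward undervalues NOK, so borrow NOK, convert to MXN at spot, deposit the MXN at 1.38%, and buy NOK forward at 1.5163 to cover the loan.
Arbitrage profit = |16,849,456.98 − 17,068,083.43| = MXN 218,626.

MXN 218,626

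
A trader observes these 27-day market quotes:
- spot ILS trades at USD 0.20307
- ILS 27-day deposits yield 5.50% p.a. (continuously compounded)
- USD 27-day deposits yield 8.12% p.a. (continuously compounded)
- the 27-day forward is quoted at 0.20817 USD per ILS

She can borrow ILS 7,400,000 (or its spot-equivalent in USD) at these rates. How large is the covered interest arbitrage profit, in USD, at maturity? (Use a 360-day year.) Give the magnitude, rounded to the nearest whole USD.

T = 27/360 years.
Route A — deposit ILS, sell forward: 7,400,000 × 1.00413352 × 0.20817 = USD 1,546,825.51.
Route B — convert at spot, deposit USD: 7,400,000 × 0.20307 × 1.006108582 = USD 1,511,897.48.
The quoted forward overvalues ILS, so borrow USD, buy ILS at spot, deposit the ILS at 5.50%, and sell the proceeds forward at 0.20817.
Profit = 1,546,825.51 − 1,511,897.48 = USD 34,928.

USD 34,928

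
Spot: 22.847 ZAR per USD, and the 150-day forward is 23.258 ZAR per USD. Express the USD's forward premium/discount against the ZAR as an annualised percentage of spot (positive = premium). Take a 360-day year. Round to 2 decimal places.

T = 150/360 years.
Period premium: (23.258 − 22.847)/22.847 = 0.0179892.
Per annum: 0.0179892 / (150/360) = 0.043174 = 4.32%.

+4.32%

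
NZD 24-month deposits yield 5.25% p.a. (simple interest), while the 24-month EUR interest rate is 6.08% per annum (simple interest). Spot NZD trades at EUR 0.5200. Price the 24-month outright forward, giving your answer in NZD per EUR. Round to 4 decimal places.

1.8946

T = 2 years.
Growth of 1 EUR over T: 1 + 0.0608×2 = 1.121600.
NZD growth factor: 1 + 0.0525×2 = 1.105000.
So F = 0.52 × 1.121600 / 1.105000 = 0.5278118 (EUR/NZD).
Quoted the other way: 1/0.5278118 = 1.8946 NZD per EUR.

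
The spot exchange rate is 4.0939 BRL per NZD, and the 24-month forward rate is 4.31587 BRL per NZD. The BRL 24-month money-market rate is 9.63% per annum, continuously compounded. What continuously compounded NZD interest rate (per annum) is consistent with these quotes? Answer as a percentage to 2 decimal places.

6.99%

T = 2 years.
F/S = 4.31587/4.0939 = 1.0542197 = (growth of BRL) / (growth of NZD).
The BRL side grows by e^(0.0963×2) = 1.2123977.
That pins the NZD growth at 1.1500427.
r = ln(1.1500427)/2 = 0.069900 → 6.99%.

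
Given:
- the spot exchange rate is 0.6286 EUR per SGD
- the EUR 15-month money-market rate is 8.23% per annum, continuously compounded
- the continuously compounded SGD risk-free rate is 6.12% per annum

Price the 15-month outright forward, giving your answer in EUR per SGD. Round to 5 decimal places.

0.64540

T = 15/12 years.
EUR accumulates by e^(0.0823×15/12) = 1.1083529.
Growth of 1 SGD over T: e^(0.0612×15/12) = 1.0795022.
Forward (EUR per SGD) = 0.6286 × 1.1083529 / 1.0795022 = 0.6453999.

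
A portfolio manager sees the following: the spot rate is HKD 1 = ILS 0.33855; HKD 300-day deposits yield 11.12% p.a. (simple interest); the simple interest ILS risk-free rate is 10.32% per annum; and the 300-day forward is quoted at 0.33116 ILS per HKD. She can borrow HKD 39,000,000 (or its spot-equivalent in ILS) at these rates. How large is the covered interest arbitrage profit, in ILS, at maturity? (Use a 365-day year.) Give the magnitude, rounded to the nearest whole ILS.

ILS 227,734

T = 300/365 years.
Invest the HKD and cover forward: 39,000,000 × 1.0913972603 × 0.33116 = ILS 14,095,657.55.
Convert at spot and invest in ILS: 39,000,000 × 0.33855 × 1.0848219178 = ILS 14,323,391.95.
The quoted forward undervalues HKD, so borrow HKD, convert to ILS at spot, deposit the ILS at 10.32%, and buy HKD forward at 0.33116 to cover the loan.
Profit = 14,323,391.95 − 14,095,657.55 = ILS 227,734.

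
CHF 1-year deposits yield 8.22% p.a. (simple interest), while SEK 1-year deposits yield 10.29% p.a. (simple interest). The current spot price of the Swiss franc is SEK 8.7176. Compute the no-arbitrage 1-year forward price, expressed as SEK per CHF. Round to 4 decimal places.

T = 1 year.
Growth of 1 SEK over T: 1 + 0.1029×1 = 1.102900.
Growth of 1 CHF over T: 1 + 0.0822×1 = 1.082200.
Forward (SEK per CHF) = 8.7176 × 1.102900 / 1.082200 = 8.884348.

8.8843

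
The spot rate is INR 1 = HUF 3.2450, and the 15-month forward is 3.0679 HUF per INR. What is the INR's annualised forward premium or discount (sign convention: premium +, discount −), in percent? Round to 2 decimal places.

T = 15/12 years.
INR trades forward at -5.45763% vs spot over the period.
Per annum: -0.0545763 / (15/12) = -0.043661 = -4.37%.

-4.37%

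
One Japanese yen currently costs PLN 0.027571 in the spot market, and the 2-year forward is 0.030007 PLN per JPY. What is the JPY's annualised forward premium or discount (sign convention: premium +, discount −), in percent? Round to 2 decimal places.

+4.42%

T = 2 years.
(F − S)/S = (0.030007 − 0.027571)/0.027571 = 0.0883537.
Per annum: 0.0883537 / 2 = 0.044177 = 4.42%.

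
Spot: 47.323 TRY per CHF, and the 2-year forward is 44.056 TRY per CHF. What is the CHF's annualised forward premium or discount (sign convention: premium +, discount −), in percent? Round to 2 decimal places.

T = 2 years.
(F − S)/S = (44.056 − 47.323)/47.323 = -0.0690362.
Per annum: -0.0690362 / 2 = -0.034518 = -3.45%.

-3.45%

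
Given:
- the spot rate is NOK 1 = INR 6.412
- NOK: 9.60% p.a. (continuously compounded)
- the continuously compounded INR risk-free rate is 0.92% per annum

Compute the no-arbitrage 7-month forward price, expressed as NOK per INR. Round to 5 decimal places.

T = 7/12 years.
INR growth factor: e^(0.0092×7/12) = 1.0053811.
NOK accumulates by e^(0.0960×7/12) = 1.0575977.
CIP: F = S · (grow INR)/(grow NOK) = 6.412 × 1.0053811/1.0575977 = 6.095421 INR per NOK.
Quoted the other way: 1/6.095421 = 0.16406 NOK per INR.

0.16406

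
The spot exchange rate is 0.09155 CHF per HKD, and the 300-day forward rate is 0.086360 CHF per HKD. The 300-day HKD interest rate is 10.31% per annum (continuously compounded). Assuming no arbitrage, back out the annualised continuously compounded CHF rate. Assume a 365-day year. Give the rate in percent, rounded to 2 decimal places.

3.21%

T = 300/365 years.
F/S = 0.08636/0.09155 = 0.9433097 = (growth of CHF) / (growth of HKD).
The HKD side grows by e^(0.1031×300/365) = 1.0884337.
That pins the CHF growth at 1.0267301.
r = ln(1.0267301)/(300/365) = 0.032095 → 3.21%.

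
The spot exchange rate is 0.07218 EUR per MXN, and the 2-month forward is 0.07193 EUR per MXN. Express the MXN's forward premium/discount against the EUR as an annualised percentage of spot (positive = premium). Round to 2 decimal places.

-2.08%

T = 2/12 years.
MXN trades forward at -0.34636% vs spot over the period.
×(1/T) gives -2.08% p.a.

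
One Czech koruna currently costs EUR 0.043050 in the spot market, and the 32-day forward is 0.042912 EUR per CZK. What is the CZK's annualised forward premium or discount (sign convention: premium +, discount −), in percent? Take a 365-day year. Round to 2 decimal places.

T = 32/365 years.
(F − S)/S = (0.042912 − 0.04305)/0.04305 = -0.0032056.
×(1/T) gives -3.66% p.a.

-3.66%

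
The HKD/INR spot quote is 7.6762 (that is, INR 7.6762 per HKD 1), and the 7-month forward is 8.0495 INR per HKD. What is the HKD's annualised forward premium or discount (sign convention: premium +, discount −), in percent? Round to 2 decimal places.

T = 7/12 years.
HKD trades forward at +4.86308% vs spot over the period.
Per annum: 0.0486308 / (7/12) = 0.083367 = 8.34%.

+8.34%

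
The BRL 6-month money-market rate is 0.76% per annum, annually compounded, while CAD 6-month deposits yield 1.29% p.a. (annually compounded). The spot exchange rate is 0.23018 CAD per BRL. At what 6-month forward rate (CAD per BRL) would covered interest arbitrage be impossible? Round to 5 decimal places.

T = 6/12 years.
CAD growth factor: (1 + 0.0129)^(6/12) = 1.0064293.
BRL growth factor: (1 + 0.0076)^(6/12) = 1.0037928.
So F = 0.23018 × 1.0064293 / 1.0037928 = 0.2307846 (CAD/BRL).

0.23078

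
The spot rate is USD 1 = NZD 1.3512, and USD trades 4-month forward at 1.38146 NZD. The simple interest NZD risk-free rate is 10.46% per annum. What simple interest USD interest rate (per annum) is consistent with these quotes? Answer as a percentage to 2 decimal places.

3.66%

T = 4/12 years.
F/S = 1.38146/1.3512 = 1.0223949 = (growth of NZD) / (growth of USD).
The NZD side grows by 1 + 0.1046×4/12 = 1.0348667.
Hence g_USD = 1.0121986.
(1.0121986 − 1)/T = 0.036596, i.e. 3.66%.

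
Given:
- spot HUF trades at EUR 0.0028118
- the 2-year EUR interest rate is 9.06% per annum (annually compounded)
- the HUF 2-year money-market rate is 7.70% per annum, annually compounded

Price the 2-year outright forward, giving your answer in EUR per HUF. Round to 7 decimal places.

T = 2 years.
Growth of 1 EUR over T: (1 + 0.0906)^2 = 1.1894084.
HUF accumulates by (1 + 0.0770)^2 = 1.159929.
So F = 0.0028118 × 1.1894084 / 1.159929 = 0.002883261 (EUR/HUF).

0.0028833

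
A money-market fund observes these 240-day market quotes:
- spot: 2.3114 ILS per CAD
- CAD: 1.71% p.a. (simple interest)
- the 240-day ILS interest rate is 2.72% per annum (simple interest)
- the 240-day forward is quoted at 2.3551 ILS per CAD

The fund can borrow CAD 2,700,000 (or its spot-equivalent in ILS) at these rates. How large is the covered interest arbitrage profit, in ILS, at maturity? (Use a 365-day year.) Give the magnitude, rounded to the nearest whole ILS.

ILS 77,871

T = 240/365 years.
Keep in CAD, deliver into the forward: 2,700,000·1.011243836·2.3551 = ILS 6,430,266.97.
Swap to ILS now, deposit: 2,700,000·2.3114·1.017884932 = ILS 6,352,395.93.
The quoted forward overvalues CAD, so borrow ILS, buy CAD at spot, deposit the CAD at 1.71%, and sell the proceeds forward at 2.3551.
The gap between the two covered legs is ILS 77,871.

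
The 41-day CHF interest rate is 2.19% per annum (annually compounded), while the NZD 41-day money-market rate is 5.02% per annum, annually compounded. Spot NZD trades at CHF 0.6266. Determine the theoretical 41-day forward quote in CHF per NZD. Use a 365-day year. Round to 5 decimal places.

T = 41/365 years.
CHF accumulates by (1 + 0.0219)^(41/365) = 1.0024364.
NZD growth factor: (1 + 0.0502)^(41/365) = 1.0055171.
CIP: F = S · (grow CHF)/(grow NZD) = 0.6266 × 1.0024364/1.0055171 = 0.6246802 CHF per NZD.

0.62468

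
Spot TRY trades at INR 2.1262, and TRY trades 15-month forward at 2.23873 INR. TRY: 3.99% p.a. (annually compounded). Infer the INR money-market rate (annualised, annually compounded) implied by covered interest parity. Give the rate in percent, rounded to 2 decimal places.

T = 15/12 years.
CIP gives F = S · g_INR/g_TRY, so g_INR/g_TRY = 2.23873/2.1262 = 1.0529254.
TRY growth factor: (1 + 0.0399)^(15/12) = 1.0501213.
That pins the INR growth at 1.1056994.
Annualise: 1.1056994^(12/15) − 1 = 0.083701 = 8.37%.

8.37%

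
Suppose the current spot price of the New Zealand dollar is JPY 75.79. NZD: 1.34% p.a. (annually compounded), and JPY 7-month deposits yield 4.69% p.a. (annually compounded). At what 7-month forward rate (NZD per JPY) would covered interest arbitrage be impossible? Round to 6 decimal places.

T = 7/12 years.
JPY growth factor: (1 + 0.0469)^(7/12) = 1.0270968.
NZD growth factor: (1 + 0.0134)^(7/12) = 1.007795.
So F = 75.79 × 1.0270968 / 1.007795 = 77.24157 (JPY/NZD).
Invert for NZD per JPY: 1 / 77.24157 = 0.012946.

0.012946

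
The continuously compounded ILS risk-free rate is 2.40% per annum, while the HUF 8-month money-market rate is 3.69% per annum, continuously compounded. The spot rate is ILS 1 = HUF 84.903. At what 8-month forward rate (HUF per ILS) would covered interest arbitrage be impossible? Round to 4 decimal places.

T = 8/12 years.
HUF growth factor: e^(0.0369×8/12) = 1.02490508.
Growth of 1 ILS over T: e^(0.0240×8/12) = 1.01612869.
CIP: F = S · (grow HUF)/(grow ILS) = 84.903 × 1.02490508/1.01612869 = 85.636314 HUF per ILS.

85.6363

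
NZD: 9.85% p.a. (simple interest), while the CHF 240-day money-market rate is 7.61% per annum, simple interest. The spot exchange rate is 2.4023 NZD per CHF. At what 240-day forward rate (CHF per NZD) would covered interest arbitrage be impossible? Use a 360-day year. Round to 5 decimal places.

0.41043

T = 240/360 years.
Growth of 1 NZD over T: 1 + 0.0985×240/360 = 1.0656667.
CHF growth factor: 1 + 0.0761×240/360 = 1.0507333.
Forward (NZD per CHF) = 2.4023 × 1.0656667 / 1.0507333 = 2.436442.
Invert for CHF per NZD: 1 / 2.436442 = 0.41043.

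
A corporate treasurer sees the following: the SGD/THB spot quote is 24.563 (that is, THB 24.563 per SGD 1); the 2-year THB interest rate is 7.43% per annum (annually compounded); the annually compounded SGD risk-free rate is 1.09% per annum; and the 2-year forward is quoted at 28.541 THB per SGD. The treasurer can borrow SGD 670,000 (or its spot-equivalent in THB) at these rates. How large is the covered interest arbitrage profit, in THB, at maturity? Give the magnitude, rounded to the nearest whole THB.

THB 548,009

T = 2 years.
Route A — deposit SGD, sell forward: 670,000 × 1.02191881 × 28.541 = THB 19,541,611.79.
Route B — convert at spot, deposit THB: 670,000 × 24.563 × 1.15412049 = THB 18,993,603.27.
The quoted forward overvalues SGD, so borrow THB, buy SGD at spot, deposit the SGD at 1.09%, and sell the proceeds forward at 28.541.
Arbitrage profit = |19,541,611.79 − 18,993,603.27| = THB 548,009.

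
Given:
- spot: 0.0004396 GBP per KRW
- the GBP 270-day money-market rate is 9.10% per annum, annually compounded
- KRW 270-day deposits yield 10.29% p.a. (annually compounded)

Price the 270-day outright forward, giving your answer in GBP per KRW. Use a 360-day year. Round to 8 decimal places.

0.00043604

T = 270/360 years.
GBP growth factor: (1 + 0.0910)^(270/360) = 1.0675017.
Growth of 1 KRW over T: (1 + 0.1029)^(270/360) = 1.0762226.
CIP: F = S · (grow GBP)/(grow KRW) = 0.0004396 × 1.0675017/1.0762226 = 0.0004360378 GBP per KRW.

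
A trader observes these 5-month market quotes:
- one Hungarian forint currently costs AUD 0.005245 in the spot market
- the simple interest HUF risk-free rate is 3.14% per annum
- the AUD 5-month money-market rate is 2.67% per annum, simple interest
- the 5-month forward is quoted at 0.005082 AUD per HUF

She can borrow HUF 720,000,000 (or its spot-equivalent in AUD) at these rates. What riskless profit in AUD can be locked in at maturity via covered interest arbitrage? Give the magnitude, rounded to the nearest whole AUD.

AUD 111,500

T = 5/12 years.
Invest the HUF and cover forward: 720,000,000 × 1.013083333 × 0.005082 = AUD 3,706,912.44.
Convert at spot and invest in AUD: 720,000,000 × 0.005245 × 1.011125 = AUD 3,818,412.45.
The quoted forward undervalues HUF, so borrow HUF, convert to AUD at spot, deposit the AUD at 2.67%, and buy HUF forward at 0.005082 to cover the loan.
Profit = 3,818,412.45 − 3,706,912.44 = AUD 111,500.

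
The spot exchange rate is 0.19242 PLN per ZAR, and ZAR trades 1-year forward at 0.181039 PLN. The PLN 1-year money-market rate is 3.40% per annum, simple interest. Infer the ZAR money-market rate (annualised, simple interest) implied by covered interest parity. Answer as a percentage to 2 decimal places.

9.90%

T = 1 year.
By CIP, F/S equals the PLN-to-ZAR growth ratio: 0.181039/0.19242 = 0.9408533.
PLN growth factor: 1 + 0.0340×1 = 1.034000.
That pins the ZAR growth at 1.0990024.
(1.0990024 − 1)/T = 0.099002, i.e. 9.90%.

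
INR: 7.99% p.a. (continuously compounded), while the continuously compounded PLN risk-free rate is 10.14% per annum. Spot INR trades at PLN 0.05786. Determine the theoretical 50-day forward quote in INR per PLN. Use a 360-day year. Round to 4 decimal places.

T = 50/360 years.
PLN growth factor: e^(0.1014×50/360) = 1.01418297.
INR accumulates by e^(0.0799×50/360) = 1.01115902.
So F = 0.05786 × 1.01418297 / 1.01115902 = 0.058033035 (PLN/INR).
Quoted the other way: 1/0.058033035 = 17.2316 INR per PLN.

17.2316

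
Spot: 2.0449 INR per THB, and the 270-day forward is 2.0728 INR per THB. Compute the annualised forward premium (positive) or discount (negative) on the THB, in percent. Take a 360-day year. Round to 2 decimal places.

T = 270/360 years.
Period premium: (2.0728 − 2.0449)/2.0449 = 0.0136437.
Annualise by dividing by T: 0.0136437 / (270/360) = 0.018192 → 1.82%.

+1.82%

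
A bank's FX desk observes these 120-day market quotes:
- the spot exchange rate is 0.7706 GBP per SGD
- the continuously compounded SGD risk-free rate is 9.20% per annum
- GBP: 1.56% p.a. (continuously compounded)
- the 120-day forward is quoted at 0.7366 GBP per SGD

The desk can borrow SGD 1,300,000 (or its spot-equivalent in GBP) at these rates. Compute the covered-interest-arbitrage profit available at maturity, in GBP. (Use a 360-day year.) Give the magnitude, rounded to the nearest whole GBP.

T = 120/360 years.
Route A — deposit SGD, sell forward: 1,300,000 × 1.031141733 × 0.7366 = GBP 987,400.70.
Route B — convert at spot, deposit GBP: 1,300,000 × 0.7706 × 1.005213543 = GBP 1,007,002.82.
The quoted forward undervalues SGD, so borrow SGD, convert to GBP at spot, deposit the GBP at 1.56%, and buy SGD forward at 0.7366 to cover the loan.
The gap between the two covered legs is GBP 19,602.

GBP 19,602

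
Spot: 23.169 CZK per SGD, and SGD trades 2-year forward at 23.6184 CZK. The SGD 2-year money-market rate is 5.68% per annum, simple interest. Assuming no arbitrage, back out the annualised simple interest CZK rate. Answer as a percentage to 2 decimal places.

6.76%

T = 2 years.
By CIP, F/S equals the CZK-to-SGD growth ratio: 23.6184/23.169 = 1.0193966.
SGD growth factor: 1 + 0.0568×2 = 1.113600.
So the CZK growth factor = 1.1352001.
r = (1.1352001 − 1)/2 = 0.067600 → 6.76%.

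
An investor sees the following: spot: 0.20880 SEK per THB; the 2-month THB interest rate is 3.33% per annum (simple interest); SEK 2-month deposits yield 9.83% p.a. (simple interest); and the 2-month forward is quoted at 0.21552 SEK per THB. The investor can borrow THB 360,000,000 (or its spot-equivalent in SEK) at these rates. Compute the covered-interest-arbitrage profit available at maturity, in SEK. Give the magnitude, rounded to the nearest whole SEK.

T = 2/12 years.
Route A — deposit THB, sell forward: 360,000,000 × 1.005550 × 0.21552 = SEK 78,017,808.96.
Route B — convert at spot, deposit SEK: 360,000,000 × 0.20880 × 1.0163833333 = SEK 76,399,502.40.
The quoted forward overvalues THB, so borrow SEK, buy THB at spot, deposit the THB at 3.33%, and sell the proceeds forward at 0.21552.
Profit = 78,017,808.96 − 76,399,502.40 = SEK 1,618,307.

SEK 1,618,307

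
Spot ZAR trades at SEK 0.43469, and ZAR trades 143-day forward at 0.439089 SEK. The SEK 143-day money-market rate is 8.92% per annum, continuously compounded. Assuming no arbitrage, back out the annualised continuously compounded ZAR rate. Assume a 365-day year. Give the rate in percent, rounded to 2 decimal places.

6.35%

T = 143/365 years.
By CIP, F/S equals the SEK-to-ZAR growth ratio: 0.439089/0.43469 = 1.0101199.
SEK growth factor: e^(0.0892×143/365) = 1.0355647.
That pins the ZAR growth at 1.0251899.
Take logs: ln 1.0251899 / (143/365) = 0.063499, so 6.35%.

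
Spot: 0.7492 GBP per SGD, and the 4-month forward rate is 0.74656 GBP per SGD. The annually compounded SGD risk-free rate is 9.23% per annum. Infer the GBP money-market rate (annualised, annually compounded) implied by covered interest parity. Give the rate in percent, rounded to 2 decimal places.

T = 4/12 years.
F/S = 0.74656/0.7492 = 0.9964762 = (growth of GBP) / (growth of SGD).
The SGD side grows by (1 + 0.0923)^(4/12) = 1.0298658.
So the GBP growth factor = 1.0262368.
Annualise: 1.0262368^(12/4) − 1 = 0.080794 = 8.08%.

8.08%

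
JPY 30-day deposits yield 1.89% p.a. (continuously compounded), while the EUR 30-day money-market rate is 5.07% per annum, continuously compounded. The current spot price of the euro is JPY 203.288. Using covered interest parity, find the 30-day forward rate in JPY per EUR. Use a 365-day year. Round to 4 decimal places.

T = 30/365 years.
JPY growth factor: e^(0.0189×30/365) = 1.001554632.
EUR growth factor: e^(0.0507×30/365) = 1.004175818.
CIP: F = S · (grow JPY)/(grow EUR) = 203.288 × 1.001554632/1.004175818 = 202.757360 JPY per EUR.

202.7574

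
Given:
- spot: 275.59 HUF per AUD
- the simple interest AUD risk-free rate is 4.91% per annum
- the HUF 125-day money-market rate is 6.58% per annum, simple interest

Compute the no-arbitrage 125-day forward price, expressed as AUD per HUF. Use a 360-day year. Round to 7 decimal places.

T = 125/360 years.
HUF accumulates by 1 + 0.0658×125/360 = 1.0228472.
AUD growth factor: 1 + 0.0491×125/360 = 1.0170486.
Forward (HUF per AUD) = 275.59 × 1.0228472 / 1.0170486 = 277.1612.
Invert for AUD per HUF: 1 / 277.1612 = 0.0036080.

0.0036080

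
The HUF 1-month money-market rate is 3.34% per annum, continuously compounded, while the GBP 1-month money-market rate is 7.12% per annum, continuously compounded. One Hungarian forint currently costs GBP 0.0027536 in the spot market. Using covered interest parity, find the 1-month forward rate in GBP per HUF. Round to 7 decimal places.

T = 1/12 years.
Growth of 1 GBP over T: e^(0.0712×1/12) = 1.005951.
HUF growth factor: e^(0.0334×1/12) = 1.0027872.
CIP: F = S · (grow GBP)/(grow HUF) = 0.0027536 × 1.005951/1.0027872 = 0.002762288 GBP per HUF.

0.0027623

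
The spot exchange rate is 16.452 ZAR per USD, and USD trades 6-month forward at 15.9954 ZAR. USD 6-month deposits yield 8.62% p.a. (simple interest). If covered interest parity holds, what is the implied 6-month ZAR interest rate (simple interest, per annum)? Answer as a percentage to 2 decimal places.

T = 6/12 years.
By CIP, F/S equals the ZAR-to-USD growth ratio: 15.9954/16.452 = 0.9722465.
The USD side grows by 1 + 0.0862×6/12 = 1.043100.
So the ZAR growth factor = 1.0141503.
r = (1.0141503 − 1)/(6/12) = 0.028301 → 2.83%.

2.83%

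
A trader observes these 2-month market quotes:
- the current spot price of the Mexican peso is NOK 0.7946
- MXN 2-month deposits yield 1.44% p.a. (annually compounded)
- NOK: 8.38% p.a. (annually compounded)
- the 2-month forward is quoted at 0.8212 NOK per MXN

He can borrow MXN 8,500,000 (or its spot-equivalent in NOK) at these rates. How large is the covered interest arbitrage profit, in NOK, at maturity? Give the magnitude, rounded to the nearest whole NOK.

NOK 151,555

T = 2/12 years.
Invest the MXN and cover forward: 8,500,000 × 1.002385725 × 0.8212 = NOK 6,996,852.84.
Convert at spot and invest in NOK: 8,500,000 × 0.7946 × 1.013502578 = NOK 6,845,297.76.
The quoted forward overvalues MXN, so borrow NOK, buy MXN at spot, deposit the MXN at 1.44%, and sell the proceeds forward at 0.8212.
The gap between the two covered legs is NOK 151,555.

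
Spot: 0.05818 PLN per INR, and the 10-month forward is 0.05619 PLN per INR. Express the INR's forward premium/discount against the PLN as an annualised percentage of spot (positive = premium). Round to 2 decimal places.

T = 10/12 years.
INR trades forward at -3.42042% vs spot over the period.
Per annum: -0.0342042 / (10/12) = -0.041045 = -4.10%.

-4.10%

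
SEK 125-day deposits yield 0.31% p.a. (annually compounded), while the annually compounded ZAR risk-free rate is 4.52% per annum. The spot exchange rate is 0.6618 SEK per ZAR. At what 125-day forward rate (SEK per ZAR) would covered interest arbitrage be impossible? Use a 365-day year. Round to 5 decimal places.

T = 125/365 years.
SEK accumulates by (1 + 0.0031)^(125/365) = 1.0010606.
Growth of 1 ZAR over T: (1 + 0.0452)^(125/365) = 1.015255.
So F = 0.6618 × 1.0010606 / 1.015255 = 0.6525473 (SEK/ZAR).

0.65255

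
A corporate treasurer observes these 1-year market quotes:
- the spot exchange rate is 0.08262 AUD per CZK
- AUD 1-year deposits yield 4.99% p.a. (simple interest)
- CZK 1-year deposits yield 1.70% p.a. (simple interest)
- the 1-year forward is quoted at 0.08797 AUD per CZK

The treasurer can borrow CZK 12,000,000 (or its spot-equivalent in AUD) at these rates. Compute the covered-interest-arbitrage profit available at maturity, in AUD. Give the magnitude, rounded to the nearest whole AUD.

AUD 32,673

T = 1 year.
Invest the CZK and cover forward: 12,000,000 × 1.017000 × 0.08797 = AUD 1,073,585.88.
Convert at spot and invest in AUD: 12,000,000 × 0.08262 × 1.049900 = AUD 1,040,912.86.
The quoted forward overvalues CZK, so borrow AUD, buy CZK at spot, deposit the CZK at 1.70%, and sell the proceeds forward at 0.08797.
The gap between the two covered legs is AUD 32,673.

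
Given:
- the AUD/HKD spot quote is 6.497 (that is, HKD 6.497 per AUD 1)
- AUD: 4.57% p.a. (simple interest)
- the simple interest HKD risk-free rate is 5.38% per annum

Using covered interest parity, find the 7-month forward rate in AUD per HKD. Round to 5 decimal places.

0.15321

T = 7/12 years.
HKD growth factor: 1 + 0.0538×7/12 = 1.0313833.
AUD growth factor: 1 + 0.0457×7/12 = 1.0266583.
Forward (HKD per AUD) = 6.497 × 1.0313833 / 1.0266583 = 6.526901.
Quoted the other way: 1/6.526901 = 0.15321 AUD per HKD.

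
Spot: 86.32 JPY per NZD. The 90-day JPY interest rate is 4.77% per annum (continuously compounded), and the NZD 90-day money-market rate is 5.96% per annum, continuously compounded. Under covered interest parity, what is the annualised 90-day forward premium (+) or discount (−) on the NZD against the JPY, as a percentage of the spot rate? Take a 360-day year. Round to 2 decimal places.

T = 90/360 years.
F = S · g_JPY/g_NZD = 86.32 × 1.0119964/1.0150116 = 86.06358.
Annualised premium = (F − S)/S × (1/T) = (86.06358 − 86.32)/86.32 ÷ (90/360) = -1.19%.

-1.19%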